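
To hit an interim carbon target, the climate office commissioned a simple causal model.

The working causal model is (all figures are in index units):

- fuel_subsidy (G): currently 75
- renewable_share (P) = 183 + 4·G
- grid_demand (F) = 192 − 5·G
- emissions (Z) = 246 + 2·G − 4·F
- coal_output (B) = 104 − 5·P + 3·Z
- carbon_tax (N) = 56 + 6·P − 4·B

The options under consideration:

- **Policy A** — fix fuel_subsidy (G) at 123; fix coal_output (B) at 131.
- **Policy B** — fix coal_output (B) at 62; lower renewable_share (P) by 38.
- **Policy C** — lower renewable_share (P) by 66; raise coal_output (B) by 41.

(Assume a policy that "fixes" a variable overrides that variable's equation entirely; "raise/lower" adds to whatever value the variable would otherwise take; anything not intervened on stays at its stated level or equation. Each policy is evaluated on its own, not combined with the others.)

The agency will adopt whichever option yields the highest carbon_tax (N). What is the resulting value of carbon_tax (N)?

3582

Policy A (G := 123, B := 131):
  G = 123
  P = 183 + 4·123 = 675
  F = 192 − 5·123 = -423
  Z = 246 + 2·123 − 4·(-423) = 2184
  B = 131
  N = 56 + 6·675 − 4·131 = 3582
Policy B (B := 62, P − 38):
  G = 75
  P = 183 + 4·75 (−38 from intervention) = 445
  F = 192 − 5·75 = -183
  Z = 246 + 2·75 − 4·(-183) = 1128
  B = 62
  N = 56 + 6·445 − 4·62 = 2478
Policy C (P − 66, B + 41):
  G = 75
  P = 183 + 4·75 (−66 from intervention) = 417
  F = 192 − 5·75 = -183
  Z = 246 + 2·75 − 4·(-183) = 1128
  B = 104 − 5·417 + 3·1128 (+41 from intervention) = 1444
  N = 56 + 6·417 − 4·1444 = -3218
Comparing — Policy A: N=3582, Policy B: N=2478, Policy C: N=-3218. Highest is 3582 (Policy A).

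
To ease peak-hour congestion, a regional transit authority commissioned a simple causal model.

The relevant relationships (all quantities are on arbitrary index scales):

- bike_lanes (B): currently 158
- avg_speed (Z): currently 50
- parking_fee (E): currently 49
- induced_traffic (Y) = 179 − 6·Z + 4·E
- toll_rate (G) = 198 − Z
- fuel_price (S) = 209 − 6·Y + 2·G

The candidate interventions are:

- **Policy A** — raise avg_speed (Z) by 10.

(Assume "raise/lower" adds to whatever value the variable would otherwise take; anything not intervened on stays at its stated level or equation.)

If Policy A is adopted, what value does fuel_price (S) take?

395

Policy A (Z + 10):
  Z = 50 + 10 = 60
  E = 49
  Y = 179 − 6·60 + 4·49 = 15
  G = 198 − 60 = 138
  S = 209 − 6·15 + 2·138 = 395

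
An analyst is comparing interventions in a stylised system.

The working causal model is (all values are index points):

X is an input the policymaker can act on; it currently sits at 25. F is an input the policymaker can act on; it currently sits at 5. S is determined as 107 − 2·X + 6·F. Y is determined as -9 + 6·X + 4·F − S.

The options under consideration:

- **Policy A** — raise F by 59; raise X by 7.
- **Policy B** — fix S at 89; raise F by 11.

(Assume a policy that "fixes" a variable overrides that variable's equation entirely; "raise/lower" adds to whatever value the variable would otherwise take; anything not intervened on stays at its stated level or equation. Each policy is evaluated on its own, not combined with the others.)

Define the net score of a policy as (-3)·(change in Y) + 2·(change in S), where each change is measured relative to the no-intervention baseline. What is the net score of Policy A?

Baseline:
  X = 25
  F = 5
  S = 107 − 2·25 + 6·5 = 87
  Y = -9 + 6·25 + 4·5 − 87 = 74
Policy A (F + 59, X + 7):
  X = 25 + 7 = 32
  F = 5 + 59 = 64
  S = 107 − 2·32 + 6·64 = 427
  Y = -9 + 6·32 + 4·64 − 427 = 12
ΔY = 12 − 74 = -62; ΔS = 427 − 87 = 340
Score = (-3)·(-62) + 2·340 = 866

866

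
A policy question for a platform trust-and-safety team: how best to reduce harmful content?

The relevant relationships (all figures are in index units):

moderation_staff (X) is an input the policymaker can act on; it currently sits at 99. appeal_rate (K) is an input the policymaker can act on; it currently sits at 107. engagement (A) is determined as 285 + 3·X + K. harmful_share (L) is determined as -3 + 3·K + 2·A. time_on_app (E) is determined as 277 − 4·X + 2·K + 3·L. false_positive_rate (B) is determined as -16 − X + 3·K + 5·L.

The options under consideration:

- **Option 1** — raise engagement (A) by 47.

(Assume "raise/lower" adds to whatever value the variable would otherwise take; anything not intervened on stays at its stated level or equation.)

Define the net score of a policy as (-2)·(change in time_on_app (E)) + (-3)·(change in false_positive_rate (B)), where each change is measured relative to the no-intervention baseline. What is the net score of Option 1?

-1974

Baseline:
  X = 99
  K = 107
  A = 285 + 3·99 + 107 = 689
  L = -3 + 3·107 + 2·689 = 1696
  E = 277 − 4·99 + 2·107 + 3·1696 = 5183
  B = -16 − 99 + 3·107 + 5·1696 = 8686
Option 1 (A + 47):
  X = 99
  K = 107
  A = 285 + 3·99 + 107 (+47 from intervention) = 736
  L = -3 + 3·107 + 2·736 = 1790
  E = 277 − 4·99 + 2·107 + 3·1790 = 5465
  B = -16 − 99 + 3·107 + 5·1790 = 9156
ΔE = 5465 − 5183 = 282; ΔB = 9156 − 8686 = 470
Score = (-2)·282 + (-3)·470 = -1974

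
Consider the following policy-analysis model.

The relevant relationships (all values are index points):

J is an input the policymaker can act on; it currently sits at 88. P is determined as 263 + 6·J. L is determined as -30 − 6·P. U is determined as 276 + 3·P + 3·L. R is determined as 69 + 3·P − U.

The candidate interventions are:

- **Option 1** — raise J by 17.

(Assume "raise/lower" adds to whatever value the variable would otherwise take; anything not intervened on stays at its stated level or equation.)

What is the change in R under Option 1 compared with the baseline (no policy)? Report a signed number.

Baseline:
  J = 88
  P = 263 + 6·88 = 791
  L = -30 − 6·791 = -4776
  U = 276 + 3·791 + 3·(-4776) = -11679
  R = 69 + 3·791 − (-11679) = 14121
Option 1 (J + 17):
  J = 88 + 17 = 105
  P = 263 + 6·105 = 893
  L = -30 − 6·893 = -5388
  U = 276 + 3·893 + 3·(-5388) = -13209
  R = 69 + 3·893 − (-13209) = 15957
Change in R: 15957 − 14121 = 1836

1836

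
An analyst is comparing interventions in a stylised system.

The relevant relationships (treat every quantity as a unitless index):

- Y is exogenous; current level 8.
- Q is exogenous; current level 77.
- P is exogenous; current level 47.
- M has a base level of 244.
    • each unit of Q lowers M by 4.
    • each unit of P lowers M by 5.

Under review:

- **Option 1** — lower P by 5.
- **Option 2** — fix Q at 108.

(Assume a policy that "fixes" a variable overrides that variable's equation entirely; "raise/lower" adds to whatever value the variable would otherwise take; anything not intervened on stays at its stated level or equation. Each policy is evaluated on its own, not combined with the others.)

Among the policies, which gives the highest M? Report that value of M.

-274

Option 1 (P − 5):
  Q = 77
  P = 47 − 5 = 42
  M = 244 − 4·77 − 5·42 = -274
Option 2 (Q := 108):
  Q = 108
  P = 47
  M = 244 − 4·108 − 5·47 = -423
Comparing — Option 1: M=-274, Option 2: M=-423. Highest is -274 (Option 1).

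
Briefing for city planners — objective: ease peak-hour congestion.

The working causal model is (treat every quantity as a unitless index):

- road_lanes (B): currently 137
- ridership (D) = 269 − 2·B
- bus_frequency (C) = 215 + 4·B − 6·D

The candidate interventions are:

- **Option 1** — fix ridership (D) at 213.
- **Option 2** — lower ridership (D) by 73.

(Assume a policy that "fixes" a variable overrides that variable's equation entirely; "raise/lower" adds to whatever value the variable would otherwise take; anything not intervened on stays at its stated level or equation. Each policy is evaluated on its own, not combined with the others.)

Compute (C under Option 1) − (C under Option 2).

Option 1 (D := 213):
  B = 137
  D = 213
  C = 215 + 4·137 − 6·213 = -515
Option 2 (D − 73):
  B = 137
  D = 269 − 2·137 (−73 from intervention) = -78
  C = 215 + 4·137 − 6·(-78) = 1231
C: -515 − 1231 = -1746

-1746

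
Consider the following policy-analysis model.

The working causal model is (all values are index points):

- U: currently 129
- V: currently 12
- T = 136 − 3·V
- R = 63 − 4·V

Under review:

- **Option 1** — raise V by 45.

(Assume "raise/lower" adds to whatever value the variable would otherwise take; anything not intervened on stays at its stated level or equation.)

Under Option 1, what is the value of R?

-165

Option 1 (V + 45):
  V = 12 + 45 = 57
  R = 63 − 4·57 = -165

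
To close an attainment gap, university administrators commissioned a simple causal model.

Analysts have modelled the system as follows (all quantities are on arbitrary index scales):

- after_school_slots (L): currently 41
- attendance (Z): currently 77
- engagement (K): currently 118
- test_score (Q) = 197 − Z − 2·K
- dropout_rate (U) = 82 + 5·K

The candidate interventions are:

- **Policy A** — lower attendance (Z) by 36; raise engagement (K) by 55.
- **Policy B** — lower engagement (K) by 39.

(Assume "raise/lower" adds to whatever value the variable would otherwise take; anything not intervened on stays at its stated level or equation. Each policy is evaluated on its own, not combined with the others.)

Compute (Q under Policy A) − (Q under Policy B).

-152

Policy A (Z − 36, K + 55):
  Z = 77 − 36 = 41
  K = 118 + 55 = 173
  Q = 197 − 41 − 2·173 = -190
Policy B (K − 39):
  Z = 77
  K = 118 − 39 = 79
  Q = 197 − 77 − 2·79 = -38
Q: -190 − (-38) = -152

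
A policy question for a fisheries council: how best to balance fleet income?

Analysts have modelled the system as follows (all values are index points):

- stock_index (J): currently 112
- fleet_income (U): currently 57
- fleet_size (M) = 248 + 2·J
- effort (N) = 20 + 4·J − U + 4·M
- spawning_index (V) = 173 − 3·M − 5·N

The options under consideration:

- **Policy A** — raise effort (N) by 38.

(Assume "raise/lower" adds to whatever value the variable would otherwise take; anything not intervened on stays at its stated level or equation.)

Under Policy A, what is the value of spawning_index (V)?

-12928

Policy A (N + 38):
  J = 112
  U = 57
  M = 248 + 2·112 = 472
  N = 20 + 4·112 − 57 + 4·472 (+38 from intervention) = 2337
  V = 173 − 3·472 − 5·2337 = -12928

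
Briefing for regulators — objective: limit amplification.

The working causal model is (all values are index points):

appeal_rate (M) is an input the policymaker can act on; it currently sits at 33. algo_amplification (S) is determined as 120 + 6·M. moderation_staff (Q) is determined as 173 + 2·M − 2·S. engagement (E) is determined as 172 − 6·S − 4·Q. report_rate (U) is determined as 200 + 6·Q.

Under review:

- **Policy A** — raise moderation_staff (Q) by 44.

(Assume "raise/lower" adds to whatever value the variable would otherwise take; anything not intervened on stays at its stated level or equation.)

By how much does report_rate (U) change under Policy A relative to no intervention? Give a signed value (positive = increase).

Baseline:
  M = 33
  S = 120 + 6·33 = 318
  Q = 173 + 2·33 − 2·318 = -397
  U = 200 + 6·(-397) = -2182
Policy A (Q + 44):
  M = 33
  S = 120 + 6·33 = 318
  Q = 173 + 2·33 − 2·318 (+44 from intervention) = -353
  U = 200 + 6·(-353) = -1918
Change in U: -1918 − (-2182) = 264

264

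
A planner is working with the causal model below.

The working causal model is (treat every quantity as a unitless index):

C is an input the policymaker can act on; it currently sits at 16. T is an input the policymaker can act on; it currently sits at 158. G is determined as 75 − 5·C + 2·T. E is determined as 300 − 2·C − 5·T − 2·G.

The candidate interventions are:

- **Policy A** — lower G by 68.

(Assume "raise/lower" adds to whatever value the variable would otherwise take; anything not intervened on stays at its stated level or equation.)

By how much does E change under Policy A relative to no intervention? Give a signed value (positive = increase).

Baseline:
  C = 16
  T = 158
  G = 75 − 5·16 + 2·158 = 311
  E = 300 − 2·16 − 5·158 − 2·311 = -1144
Policy A (G − 68):
  C = 16
  T = 158
  G = 75 − 5·16 + 2·158 (−68 from intervention) = 243
  E = 300 − 2·16 − 5·158 − 2·243 = -1008
Change in E: -1008 − (-1144) = 136

136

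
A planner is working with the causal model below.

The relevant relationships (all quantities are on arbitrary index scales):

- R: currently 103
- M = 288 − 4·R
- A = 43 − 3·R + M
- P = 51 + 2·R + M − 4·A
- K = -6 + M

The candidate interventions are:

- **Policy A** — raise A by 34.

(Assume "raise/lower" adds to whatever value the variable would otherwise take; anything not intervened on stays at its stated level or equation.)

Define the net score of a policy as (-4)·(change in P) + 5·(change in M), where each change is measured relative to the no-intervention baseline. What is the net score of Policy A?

Baseline:
  R = 103
  M = 288 − 4·103 = -124
  A = 43 − 3·103 + (-124) = -390
  P = 51 + 2·103 + (-124) − 4·(-390) = 1693
Policy A (A + 34):
  R = 103
  M = 288 − 4·103 = -124
  A = 43 − 3·103 + (-124) (+34 from intervention) = -356
  P = 51 + 2·103 + (-124) − 4·(-356) = 1557
ΔP = 1557 − 1693 = -136; ΔM = -124 − (-124) = 0
Score = (-4)·(-136) + 5·0 = 544

544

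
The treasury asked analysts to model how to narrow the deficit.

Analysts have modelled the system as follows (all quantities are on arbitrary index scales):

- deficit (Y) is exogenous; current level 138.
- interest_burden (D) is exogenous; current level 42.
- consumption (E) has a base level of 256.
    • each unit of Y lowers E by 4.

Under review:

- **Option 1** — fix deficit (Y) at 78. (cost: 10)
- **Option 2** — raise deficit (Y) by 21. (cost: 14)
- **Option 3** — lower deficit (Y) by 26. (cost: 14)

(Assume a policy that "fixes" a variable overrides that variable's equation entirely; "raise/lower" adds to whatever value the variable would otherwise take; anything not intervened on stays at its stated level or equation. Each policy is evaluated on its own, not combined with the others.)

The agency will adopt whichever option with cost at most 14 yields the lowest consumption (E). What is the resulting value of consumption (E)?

-380

Option 1 (Y := 78):
  Y = 78
  E = 256 − 4·78 = -56
Option 2 (Y + 21):
  Y = 138 + 21 = 159
  E = 256 − 4·159 = -380
Option 3 (Y − 26):
  Y = 138 − 26 = 112
  E = 256 − 4·112 = -192
Comparing — Option 1: E=-56, Option 2: E=-380, Option 3: E=-192. Lowest is -380 (Option 2).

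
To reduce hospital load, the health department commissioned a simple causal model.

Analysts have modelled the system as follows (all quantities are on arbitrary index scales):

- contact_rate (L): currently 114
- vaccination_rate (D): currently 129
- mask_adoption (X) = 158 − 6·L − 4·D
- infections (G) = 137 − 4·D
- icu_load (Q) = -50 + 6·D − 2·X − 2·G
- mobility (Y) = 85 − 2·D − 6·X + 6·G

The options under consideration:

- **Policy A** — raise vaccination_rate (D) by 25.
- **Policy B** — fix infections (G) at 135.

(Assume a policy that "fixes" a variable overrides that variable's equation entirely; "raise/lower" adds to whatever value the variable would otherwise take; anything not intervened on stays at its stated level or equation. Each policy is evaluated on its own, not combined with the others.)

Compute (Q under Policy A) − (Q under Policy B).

1578

Policy A (D + 25):
  L = 114
  D = 129 + 25 = 154
  X = 158 − 6·114 − 4·154 = -1142
  G = 137 − 4·154 = -479
  Q = -50 + 6·154 − 2·(-1142) − 2·(-479) = 4116
Policy B (G := 135):
  L = 114
  D = 129
  X = 158 − 6·114 − 4·129 = -1042
  G = 135
  Q = -50 + 6·129 − 2·(-1042) − 2·135 = 2538
Q: 4116 − 2538 = 1578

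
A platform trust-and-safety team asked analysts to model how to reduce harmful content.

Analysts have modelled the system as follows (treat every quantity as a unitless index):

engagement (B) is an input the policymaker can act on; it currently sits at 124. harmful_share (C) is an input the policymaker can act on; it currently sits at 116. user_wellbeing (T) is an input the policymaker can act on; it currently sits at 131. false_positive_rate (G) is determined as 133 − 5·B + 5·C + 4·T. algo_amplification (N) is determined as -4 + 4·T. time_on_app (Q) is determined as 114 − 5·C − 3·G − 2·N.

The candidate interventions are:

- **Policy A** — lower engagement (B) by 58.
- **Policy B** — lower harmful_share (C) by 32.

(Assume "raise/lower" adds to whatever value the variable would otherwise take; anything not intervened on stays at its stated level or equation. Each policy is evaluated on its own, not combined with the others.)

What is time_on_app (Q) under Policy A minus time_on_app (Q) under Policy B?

-1510

Policy A (B − 58):
  B = 124 − 58 = 66
  C = 116
  T = 131
  G = 133 − 5·66 + 5·116 + 4·131 = 907
  N = -4 + 4·131 = 520
  Q = 114 − 5·116 − 3·907 − 2·520 = -4227
Policy B (C − 32):
  B = 124
  C = 116 − 32 = 84
  T = 131
  G = 133 − 5·124 + 5·84 + 4·131 = 457
  N = -4 + 4·131 = 520
  Q = 114 − 5·84 − 3·457 − 2·520 = -2717
Q: -4227 − (-2717) = -1510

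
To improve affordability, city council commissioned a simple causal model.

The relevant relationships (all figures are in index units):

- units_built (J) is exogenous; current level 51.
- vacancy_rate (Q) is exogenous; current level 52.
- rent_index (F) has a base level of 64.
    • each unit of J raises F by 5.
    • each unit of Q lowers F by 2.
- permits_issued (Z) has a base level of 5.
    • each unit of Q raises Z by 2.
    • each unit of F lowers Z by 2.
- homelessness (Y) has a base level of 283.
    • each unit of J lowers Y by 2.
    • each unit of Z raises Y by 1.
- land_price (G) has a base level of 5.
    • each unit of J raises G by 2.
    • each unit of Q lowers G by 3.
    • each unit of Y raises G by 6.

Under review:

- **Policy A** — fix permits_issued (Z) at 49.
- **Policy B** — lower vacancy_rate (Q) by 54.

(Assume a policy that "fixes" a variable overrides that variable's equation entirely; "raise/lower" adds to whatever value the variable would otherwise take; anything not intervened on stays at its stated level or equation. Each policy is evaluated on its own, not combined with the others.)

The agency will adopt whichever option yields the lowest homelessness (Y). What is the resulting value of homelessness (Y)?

-464

Policy A (Z := 49):
  J = 51
  Q = 52
  F = 64 + 5·51 − 2·52 = 215
  Z = 49
  Y = 283 − 2·51 + 49 = 230
Policy B (Q − 54):
  J = 51
  Q = 52 − 54 = -2
  F = 64 + 5·51 − 2·(-2) = 323
  Z = 5 + 2·(-2) − 2·323 = -645
  Y = 283 − 2·51 + (-645) = -464
Comparing — Policy A: Y=230, Policy B: Y=-464. Lowest is -464 (Policy B).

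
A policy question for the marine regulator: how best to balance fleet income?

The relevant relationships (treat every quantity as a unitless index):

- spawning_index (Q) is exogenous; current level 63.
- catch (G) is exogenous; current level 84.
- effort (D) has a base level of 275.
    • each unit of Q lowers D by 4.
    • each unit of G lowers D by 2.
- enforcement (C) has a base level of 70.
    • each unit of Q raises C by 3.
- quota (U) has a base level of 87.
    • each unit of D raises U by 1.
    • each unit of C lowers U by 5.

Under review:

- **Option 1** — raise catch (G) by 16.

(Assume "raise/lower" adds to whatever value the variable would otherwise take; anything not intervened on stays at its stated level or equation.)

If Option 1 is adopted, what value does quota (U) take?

Option 1 (G + 16):
  Q = 63
  G = 84 + 16 = 100
  D = 275 − 4·63 − 2·100 = -177
  C = 70 + 3·63 = 259
  U = 87 + (-177) − 5·259 = -1385

-1385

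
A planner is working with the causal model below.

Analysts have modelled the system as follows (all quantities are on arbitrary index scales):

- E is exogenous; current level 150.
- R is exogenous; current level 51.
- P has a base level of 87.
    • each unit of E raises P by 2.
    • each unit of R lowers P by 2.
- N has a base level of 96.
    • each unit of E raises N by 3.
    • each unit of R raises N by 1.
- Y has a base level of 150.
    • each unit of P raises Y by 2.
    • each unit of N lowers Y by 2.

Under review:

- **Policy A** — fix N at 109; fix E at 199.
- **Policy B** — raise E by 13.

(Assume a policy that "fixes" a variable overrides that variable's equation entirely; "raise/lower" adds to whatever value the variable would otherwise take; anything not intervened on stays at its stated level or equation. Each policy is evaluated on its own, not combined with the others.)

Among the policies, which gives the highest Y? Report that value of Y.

698

Policy A (N := 109, E := 199):
  E = 199
  R = 51
  P = 87 + 2·199 − 2·51 = 383
  N = 109
  Y = 150 + 2·383 − 2·109 = 698
Policy B (E + 13):
  E = 150 + 13 = 163
  R = 51
  P = 87 + 2·163 − 2·51 = 311
  N = 96 + 3·163 + 51 = 636
  Y = 150 + 2·311 − 2·636 = -500
Comparing — Policy A: Y=698, Policy B: Y=-500. Highest is 698 (Policy A).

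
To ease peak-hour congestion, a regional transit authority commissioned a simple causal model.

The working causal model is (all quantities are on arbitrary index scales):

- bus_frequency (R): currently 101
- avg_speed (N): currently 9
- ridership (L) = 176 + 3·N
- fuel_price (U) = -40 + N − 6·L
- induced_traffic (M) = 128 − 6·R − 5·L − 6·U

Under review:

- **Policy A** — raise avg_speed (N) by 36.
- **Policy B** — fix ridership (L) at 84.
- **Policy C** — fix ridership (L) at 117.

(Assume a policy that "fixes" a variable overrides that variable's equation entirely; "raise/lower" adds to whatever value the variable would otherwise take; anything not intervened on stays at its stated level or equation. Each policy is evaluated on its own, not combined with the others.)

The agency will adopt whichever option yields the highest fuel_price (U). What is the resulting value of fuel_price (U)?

Policy A (N + 36):
  N = 9 + 36 = 45
  L = 176 + 3·45 = 311
  U = -40 + 45 − 6·311 = -1861
Policy B (L := 84):
  N = 9
  L = 84
  U = -40 + 9 − 6·84 = -535
Policy C (L := 117):
  N = 9
  L = 117
  U = -40 + 9 − 6·117 = -733
Comparing — Policy A: U=-1861, Policy B: U=-535, Policy C: U=-733. Highest is -535 (Policy B).

-535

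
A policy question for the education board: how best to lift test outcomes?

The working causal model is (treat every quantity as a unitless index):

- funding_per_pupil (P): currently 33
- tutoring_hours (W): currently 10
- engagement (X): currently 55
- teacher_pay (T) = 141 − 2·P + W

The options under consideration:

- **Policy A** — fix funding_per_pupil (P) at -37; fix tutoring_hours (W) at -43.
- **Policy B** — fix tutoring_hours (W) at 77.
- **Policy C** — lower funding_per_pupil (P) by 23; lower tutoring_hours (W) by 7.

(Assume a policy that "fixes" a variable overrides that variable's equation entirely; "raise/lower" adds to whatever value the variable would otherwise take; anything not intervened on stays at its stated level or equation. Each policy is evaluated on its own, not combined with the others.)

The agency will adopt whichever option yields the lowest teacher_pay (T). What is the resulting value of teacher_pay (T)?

124

Policy A (P := -37, W := -43):
  P = -37
  W = -43
  T = 141 − 2·(-37) + (-43) = 172
Policy B (W := 77):
  P = 33
  W = 77
  T = 141 − 2·33 + 77 = 152
Policy C (P − 23, W − 7):
  P = 33 − 23 = 10
  W = 10 − 7 = 3
  T = 141 − 2·10 + 3 = 124
Comparing — Policy A: T=172, Policy B: T=152, Policy C: T=124. Lowest is 124 (Policy C).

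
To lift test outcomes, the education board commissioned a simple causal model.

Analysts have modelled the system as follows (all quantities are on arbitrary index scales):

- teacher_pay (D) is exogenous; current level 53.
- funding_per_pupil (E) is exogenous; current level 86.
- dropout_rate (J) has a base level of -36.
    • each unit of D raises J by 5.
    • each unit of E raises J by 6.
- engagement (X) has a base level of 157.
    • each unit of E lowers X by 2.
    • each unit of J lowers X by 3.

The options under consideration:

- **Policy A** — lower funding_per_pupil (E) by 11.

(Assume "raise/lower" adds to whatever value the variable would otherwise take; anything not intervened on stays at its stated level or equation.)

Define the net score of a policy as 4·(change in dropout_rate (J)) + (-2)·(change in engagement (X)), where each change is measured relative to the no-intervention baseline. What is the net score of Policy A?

Baseline:
  D = 53
  E = 86
  J = -36 + 5·53 + 6·86 = 745
  X = 157 − 2·86 − 3·745 = -2250
Policy A (E − 11):
  D = 53
  E = 86 − 11 = 75
  J = -36 + 5·53 + 6·75 = 679
  X = 157 − 2·75 − 3·679 = -2030
ΔJ = 679 − 745 = -66; ΔX = -2030 − (-2250) = 220
Score = 4·(-66) + (-2)·220 = -704

-704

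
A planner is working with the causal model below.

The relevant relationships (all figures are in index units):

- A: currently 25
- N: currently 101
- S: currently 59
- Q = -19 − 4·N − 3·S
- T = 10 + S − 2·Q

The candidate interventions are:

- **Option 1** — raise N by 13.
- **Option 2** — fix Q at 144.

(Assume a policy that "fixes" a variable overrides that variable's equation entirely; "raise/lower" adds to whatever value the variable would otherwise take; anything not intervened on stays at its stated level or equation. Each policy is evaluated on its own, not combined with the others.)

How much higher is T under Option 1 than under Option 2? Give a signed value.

1592

Option 1 (N + 13):
  N = 101 + 13 = 114
  S = 59
  Q = -19 − 4·114 − 3·59 = -652
  T = 10 + 59 − 2·(-652) = 1373
Option 2 (Q := 144):
  N = 101
  S = 59
  Q = 144
  T = 10 + 59 − 2·144 = -219
T: 1373 − (-219) = 1592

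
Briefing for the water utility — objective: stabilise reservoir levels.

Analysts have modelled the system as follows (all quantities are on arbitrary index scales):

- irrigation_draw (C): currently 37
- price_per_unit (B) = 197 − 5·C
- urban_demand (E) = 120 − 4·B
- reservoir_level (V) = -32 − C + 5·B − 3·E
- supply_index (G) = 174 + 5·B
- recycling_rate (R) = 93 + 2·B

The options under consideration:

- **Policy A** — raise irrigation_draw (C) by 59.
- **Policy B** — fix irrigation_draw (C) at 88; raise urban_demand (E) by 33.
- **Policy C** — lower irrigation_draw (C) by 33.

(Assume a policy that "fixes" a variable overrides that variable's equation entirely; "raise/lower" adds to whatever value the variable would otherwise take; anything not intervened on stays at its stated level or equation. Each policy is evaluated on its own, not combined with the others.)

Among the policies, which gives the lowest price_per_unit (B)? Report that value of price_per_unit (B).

Policy A (C + 59):
  C = 37 + 59 = 96
  B = 197 − 5·96 = -283
Policy B (C := 88, E + 33):
  C = 88
  B = 197 − 5·88 = -243
Policy C (C − 33):
  C = 37 − 33 = 4
  B = 197 − 5·4 = 177
Comparing — Policy A: B=-283, Policy B: B=-243, Policy C: B=177. Lowest is -283 (Policy A).

-283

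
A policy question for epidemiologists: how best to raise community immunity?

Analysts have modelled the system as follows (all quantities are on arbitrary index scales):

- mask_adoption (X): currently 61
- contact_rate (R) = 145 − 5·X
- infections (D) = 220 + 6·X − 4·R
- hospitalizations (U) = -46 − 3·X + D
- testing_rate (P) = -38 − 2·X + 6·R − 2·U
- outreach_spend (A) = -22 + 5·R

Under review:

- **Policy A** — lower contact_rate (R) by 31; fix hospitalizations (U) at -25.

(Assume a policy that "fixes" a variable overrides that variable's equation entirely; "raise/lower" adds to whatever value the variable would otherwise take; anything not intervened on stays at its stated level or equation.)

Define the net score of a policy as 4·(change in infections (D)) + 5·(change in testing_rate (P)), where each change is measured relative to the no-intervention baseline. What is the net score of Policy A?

9786

Baseline:
  X = 61
  R = 145 − 5·61 = -160
  D = 220 + 6·61 − 4·(-160) = 1226
  U = -46 − 3·61 + 1226 = 997
  P = -38 − 2·61 + 6·(-160) − 2·997 = -3114
Policy A (R − 31, U := -25):
  X = 61
  R = 145 − 5·61 (−31 from intervention) = -191
  D = 220 + 6·61 − 4·(-191) = 1350
  U = -25
  P = -38 − 2·61 + 6·(-191) − 2·(-25) = -1256
ΔD = 1350 − 1226 = 124; ΔP = -1256 − (-3114) = 1858
Score = 4·124 + 5·1858 = 9786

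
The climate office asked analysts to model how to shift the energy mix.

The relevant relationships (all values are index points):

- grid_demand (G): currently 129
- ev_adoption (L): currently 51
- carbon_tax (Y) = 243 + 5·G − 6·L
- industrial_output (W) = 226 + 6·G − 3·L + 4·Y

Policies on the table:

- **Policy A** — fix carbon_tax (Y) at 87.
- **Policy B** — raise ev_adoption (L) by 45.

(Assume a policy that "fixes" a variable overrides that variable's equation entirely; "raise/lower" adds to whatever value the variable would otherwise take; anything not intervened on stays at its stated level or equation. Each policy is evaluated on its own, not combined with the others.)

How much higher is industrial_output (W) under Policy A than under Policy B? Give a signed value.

Policy A (Y := 87):
  G = 129
  L = 51
  Y = 87
  W = 226 + 6·129 − 3·51 + 4·87 = 1195
Policy B (L + 45):
  G = 129
  L = 51 + 45 = 96
  Y = 243 + 5·129 − 6·96 = 312
  W = 226 + 6·129 − 3·96 + 4·312 = 1960
W: 1195 − 1960 = -765

-765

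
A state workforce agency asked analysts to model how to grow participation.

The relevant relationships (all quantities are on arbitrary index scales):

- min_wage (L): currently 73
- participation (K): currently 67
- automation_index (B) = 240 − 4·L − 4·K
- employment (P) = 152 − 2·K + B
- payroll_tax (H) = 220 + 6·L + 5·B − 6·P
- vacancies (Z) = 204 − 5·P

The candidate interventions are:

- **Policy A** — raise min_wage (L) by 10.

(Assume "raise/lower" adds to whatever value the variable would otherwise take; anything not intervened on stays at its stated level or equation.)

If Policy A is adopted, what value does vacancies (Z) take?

1914

Policy A (L + 10):
  L = 73 + 10 = 83
  K = 67
  B = 240 − 4·83 − 4·67 = -360
  P = 152 − 2·67 + (-360) = -342
  Z = 204 − 5·(-342) = 1914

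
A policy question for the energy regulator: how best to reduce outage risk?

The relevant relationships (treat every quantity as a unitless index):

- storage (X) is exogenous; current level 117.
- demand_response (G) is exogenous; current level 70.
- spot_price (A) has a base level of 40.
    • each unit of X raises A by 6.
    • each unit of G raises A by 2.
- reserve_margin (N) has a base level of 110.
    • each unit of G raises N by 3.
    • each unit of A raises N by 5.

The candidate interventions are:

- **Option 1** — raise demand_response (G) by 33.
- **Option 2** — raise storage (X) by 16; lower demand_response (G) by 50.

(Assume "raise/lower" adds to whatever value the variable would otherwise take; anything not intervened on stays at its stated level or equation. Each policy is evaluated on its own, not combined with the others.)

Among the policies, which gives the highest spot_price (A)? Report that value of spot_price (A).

948

Option 1 (G + 33):
  X = 117
  G = 70 + 33 = 103
  A = 40 + 6·117 + 2·103 = 948
Option 2 (X + 16, G − 50):
  X = 117 + 16 = 133
  G = 70 − 50 = 20
  A = 40 + 6·133 + 2·20 = 878
Comparing — Option 1: A=948, Option 2: A=878. Highest is 948 (Option 1).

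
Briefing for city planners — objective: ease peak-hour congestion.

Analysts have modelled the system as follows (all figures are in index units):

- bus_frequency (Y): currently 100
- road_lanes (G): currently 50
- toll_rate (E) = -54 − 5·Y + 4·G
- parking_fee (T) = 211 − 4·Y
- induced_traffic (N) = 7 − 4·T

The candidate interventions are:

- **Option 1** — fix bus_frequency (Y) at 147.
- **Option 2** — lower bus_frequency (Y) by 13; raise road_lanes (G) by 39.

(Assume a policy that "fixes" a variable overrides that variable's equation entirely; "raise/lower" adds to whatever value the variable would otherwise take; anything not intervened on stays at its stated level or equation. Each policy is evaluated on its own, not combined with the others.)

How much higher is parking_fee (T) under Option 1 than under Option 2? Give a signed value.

Option 1 (Y := 147):
  Y = 147
  T = 211 − 4·147 = -377
Option 2 (Y − 13, G + 39):
  Y = 100 − 13 = 87
  T = 211 − 4·87 = -137
T: -377 − (-137) = -240

-240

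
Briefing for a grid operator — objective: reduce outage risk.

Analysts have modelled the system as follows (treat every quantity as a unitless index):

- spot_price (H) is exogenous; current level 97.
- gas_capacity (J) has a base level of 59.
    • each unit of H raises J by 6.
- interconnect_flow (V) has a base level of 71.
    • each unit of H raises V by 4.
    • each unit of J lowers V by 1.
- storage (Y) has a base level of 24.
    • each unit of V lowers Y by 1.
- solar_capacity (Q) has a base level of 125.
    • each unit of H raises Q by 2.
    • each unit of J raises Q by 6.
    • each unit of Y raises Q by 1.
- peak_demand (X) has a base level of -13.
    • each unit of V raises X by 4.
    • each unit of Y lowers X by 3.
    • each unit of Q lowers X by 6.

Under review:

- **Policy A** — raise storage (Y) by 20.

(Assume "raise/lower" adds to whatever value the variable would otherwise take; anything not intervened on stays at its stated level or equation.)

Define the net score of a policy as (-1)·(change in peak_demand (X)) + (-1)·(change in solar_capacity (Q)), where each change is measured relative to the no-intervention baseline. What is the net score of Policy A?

160

Baseline:
  H = 97
  J = 59 + 6·97 = 641
  V = 71 + 4·97 − 641 = -182
  Y = 24 − (-182) = 206
  Q = 125 + 2·97 + 6·641 + 206 = 4371
  X = -13 + 4·(-182) − 3·206 − 6·4371 = -27585
Policy A (Y + 20):
  H = 97
  J = 59 + 6·97 = 641
  V = 71 + 4·97 − 641 = -182
  Y = 24 − (-182) (+20 from intervention) = 226
  Q = 125 + 2·97 + 6·641 + 226 = 4391
  X = -13 + 4·(-182) − 3·226 − 6·4391 = -27765
ΔX = -27765 − (-27585) = -180; ΔQ = 4391 − 4371 = 20
Score = (-1)·(-180) + (-1)·20 = 160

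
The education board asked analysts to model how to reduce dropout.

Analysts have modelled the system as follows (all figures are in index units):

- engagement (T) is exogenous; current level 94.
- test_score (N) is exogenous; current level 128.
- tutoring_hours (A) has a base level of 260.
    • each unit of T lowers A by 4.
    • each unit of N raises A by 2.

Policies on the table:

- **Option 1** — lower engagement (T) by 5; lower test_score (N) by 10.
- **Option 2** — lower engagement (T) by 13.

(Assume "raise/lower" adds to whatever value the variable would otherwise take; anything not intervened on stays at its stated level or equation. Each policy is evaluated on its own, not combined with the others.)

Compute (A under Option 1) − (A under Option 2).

Option 1 (T − 5, N − 10):
  T = 94 − 5 = 89
  N = 128 − 10 = 118
  A = 260 − 4·89 + 2·118 = 140
Option 2 (T − 13):
  T = 94 − 13 = 81
  N = 128
  A = 260 − 4·81 + 2·128 = 192
A: 140 − 192 = -52

-52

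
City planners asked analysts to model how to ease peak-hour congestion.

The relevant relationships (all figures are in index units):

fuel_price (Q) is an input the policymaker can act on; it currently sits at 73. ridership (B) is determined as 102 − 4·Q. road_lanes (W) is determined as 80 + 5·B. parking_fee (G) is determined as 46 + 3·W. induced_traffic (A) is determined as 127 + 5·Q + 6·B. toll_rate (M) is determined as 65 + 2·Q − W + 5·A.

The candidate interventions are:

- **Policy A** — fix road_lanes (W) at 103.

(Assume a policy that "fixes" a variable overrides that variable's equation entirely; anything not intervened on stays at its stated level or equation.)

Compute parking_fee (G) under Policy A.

Policy A (W := 103):
  Q = 73
  B = 102 − 4·73 = -190
  W = 103
  G = 46 + 3·103 = 355

355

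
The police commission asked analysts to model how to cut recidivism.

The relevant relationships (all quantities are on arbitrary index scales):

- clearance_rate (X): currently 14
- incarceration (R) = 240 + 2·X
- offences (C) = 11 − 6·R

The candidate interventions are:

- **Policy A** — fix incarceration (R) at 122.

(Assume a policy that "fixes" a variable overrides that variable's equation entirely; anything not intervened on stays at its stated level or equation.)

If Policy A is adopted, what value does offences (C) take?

-721

Policy A (R := 122):
  X = 14
  R = 122
  C = 11 − 6·122 = -721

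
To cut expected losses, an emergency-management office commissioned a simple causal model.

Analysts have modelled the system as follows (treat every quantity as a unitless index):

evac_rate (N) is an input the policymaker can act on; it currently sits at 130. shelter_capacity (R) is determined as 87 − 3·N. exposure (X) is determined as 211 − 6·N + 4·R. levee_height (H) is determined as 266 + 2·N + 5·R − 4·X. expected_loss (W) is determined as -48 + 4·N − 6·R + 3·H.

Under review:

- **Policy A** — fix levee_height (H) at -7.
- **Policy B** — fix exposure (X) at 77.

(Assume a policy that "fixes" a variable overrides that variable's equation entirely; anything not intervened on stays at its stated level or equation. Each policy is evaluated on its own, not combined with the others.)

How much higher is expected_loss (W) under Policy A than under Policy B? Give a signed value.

Policy A (H := -7):
  N = 130
  R = 87 − 3·130 = -303
  X = 211 − 6·130 + 4·(-303) = -1781
  H = -7
  W = -48 + 4·130 − 6·(-303) + 3·(-7) = 2269
Policy B (X := 77):
  N = 130
  R = 87 − 3·130 = -303
  X = 77
  H = 266 + 2·130 + 5·(-303) − 4·77 = -1297
  W = -48 + 4·130 − 6·(-303) + 3·(-1297) = -1601
W: 2269 − (-1601) = 3870

3870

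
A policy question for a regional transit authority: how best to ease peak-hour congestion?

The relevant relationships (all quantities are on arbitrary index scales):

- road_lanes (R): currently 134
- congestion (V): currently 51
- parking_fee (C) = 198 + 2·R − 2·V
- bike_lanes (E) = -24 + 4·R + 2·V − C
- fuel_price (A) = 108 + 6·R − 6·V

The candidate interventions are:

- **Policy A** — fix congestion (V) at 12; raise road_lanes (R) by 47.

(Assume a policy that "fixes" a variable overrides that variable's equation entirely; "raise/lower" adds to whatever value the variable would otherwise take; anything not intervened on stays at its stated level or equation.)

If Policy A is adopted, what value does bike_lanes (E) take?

188

Policy A (V := 12, R + 47):
  R = 134 + 47 = 181
  V = 12
  C = 198 + 2·181 − 2·12 = 536
  E = -24 + 4·181 + 2·12 − 536 = 188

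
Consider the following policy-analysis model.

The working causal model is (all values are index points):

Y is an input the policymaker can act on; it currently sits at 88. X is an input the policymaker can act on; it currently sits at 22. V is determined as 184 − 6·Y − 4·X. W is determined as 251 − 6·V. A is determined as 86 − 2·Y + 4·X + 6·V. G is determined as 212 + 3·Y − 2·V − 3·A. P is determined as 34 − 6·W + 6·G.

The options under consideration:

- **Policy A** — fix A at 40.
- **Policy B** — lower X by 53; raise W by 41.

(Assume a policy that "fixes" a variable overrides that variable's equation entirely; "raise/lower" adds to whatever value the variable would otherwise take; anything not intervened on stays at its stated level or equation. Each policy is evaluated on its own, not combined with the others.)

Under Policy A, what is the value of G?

Policy A (A := 40):
  Y = 88
  X = 22
  V = 184 − 6·88 − 4·22 = -432
  A = 40
  G = 212 + 3·88 − 2·(-432) − 3·40 = 1220

1220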